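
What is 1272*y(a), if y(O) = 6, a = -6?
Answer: 7632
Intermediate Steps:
1272*y(a) = 1272*6 = 7632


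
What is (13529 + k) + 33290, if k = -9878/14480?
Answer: 338964621/7240 ≈ 46818.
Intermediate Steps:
k = -4939/7240 (k = -9878*1/14480 = -4939/7240 ≈ -0.68218)
(13529 + k) + 33290 = (13529 - 4939/7240) + 33290 = 97945021/7240 + 33290 = 338964621/7240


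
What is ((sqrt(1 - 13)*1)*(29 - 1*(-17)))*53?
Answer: 4876*I*sqrt(3) ≈ 8445.5*I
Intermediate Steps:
((sqrt(1 - 13)*1)*(29 - 1*(-17)))*53 = ((sqrt(-12)*1)*(29 + 17))*53 = (((2*I*sqrt(3))*1)*46)*53 = ((2*I*sqrt(3))*46)*53 = (92*I*sqrt(3))*53 = 4876*I*sqrt(3)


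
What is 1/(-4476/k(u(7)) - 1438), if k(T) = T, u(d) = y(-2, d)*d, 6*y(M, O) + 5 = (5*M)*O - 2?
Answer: -539/748226 ≈ -0.00072037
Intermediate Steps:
y(M, O) = -7/6 + 5*M*O/6 (y(M, O) = -⅚ + ((5*M)*O - 2)/6 = -⅚ + (5*M*O - 2)/6 = -⅚ + (-2 + 5*M*O)/6 = -⅚ + (-⅓ + 5*M*O/6) = -7/6 + 5*M*O/6)
u(d) = d*(-7/6 - 5*d/3) (u(d) = (-7/6 + (⅚)*(-2)*d)*d = (-7/6 - 5*d/3)*d = d*(-7/6 - 5*d/3))
1/(-4476/k(u(7)) - 1438) = 1/(-4476*(-6/(7*(7 + 10*7))) - 1438) = 1/(-4476*(-6/(7*(7 + 70))) - 1438) = 1/(-4476/((-⅙*7*77)) - 1438) = 1/(-4476/(-539/6) - 1438) = 1/(-4476*(-6/539) - 1438) = 1/(26856/539 - 1438) = 1/(-748226/539) = -539/748226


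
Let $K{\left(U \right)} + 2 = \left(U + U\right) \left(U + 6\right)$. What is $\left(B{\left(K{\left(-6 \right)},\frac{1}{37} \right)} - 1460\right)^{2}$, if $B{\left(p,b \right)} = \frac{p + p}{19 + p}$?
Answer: $\frac{616230976}{289} \approx 2.1323 \cdot 10^{6}$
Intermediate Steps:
$K{\left(U \right)} = -2 + 2 U \left(6 + U\right)$ ($K{\left(U \right)} = -2 + \left(U + U\right) \left(U + 6\right) = -2 + 2 U \left(6 + U\right)$)
$B{\left(p,b \right)} = \frac{2 p}{19 + p}$
$\left(B{\left(K{\left(-6 \right)},\frac{1}{37} \right)} - 1460\right)^{2} = \left(\frac{2 \left(-2 + 2 \left(-6\right)^{2} + 12 \left(-6\right)\right)}{19 + \left(-2 + 2 \left(-6\right)^{2} + 12 \left(-6\right)\right)} - 1460\right)^{2} = \left(\frac{2 \left(-2 + 2 \cdot 36 - 72\right)}{19 - 2} - 1460\right)^{2} = \left(\frac{2 \left(-2 + 72 - 72\right)}{19 - 2} - 1460\right)^{2} = \left(2 \left(-2\right) \frac{1}{19 - 2} - 1460\right)^{2} = \left(2 \left(-2\right) \frac{1}{17} - 1460\right)^{2} = \left(- \frac{4}{17} - 1460\right)^{2} = \left(- \frac{24824}{17}\right)^{2} = \frac{616230976}{289}$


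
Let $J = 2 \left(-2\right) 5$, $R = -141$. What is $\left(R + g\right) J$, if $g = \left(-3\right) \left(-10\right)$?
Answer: $2220$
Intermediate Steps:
$J = -20$ ($J = \left(-4\right) 5 = -20$)
$g = 30$
$\left(R + g\right) J = \left(-141 + 30\right) \left(-20\right) = \left(-111\right) \left(-20\right) = 2220$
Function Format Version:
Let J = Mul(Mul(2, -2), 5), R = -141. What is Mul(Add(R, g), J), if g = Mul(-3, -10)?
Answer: 2220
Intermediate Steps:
J = -20 (J = Mul(-4, 5) = -20)
g = 30
Mul(Add(R, g), J) = Mul(Add(-141, 30), -20) = Mul(-111, -20) = 2220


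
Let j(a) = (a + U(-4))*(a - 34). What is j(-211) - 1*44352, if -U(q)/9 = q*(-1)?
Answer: 16163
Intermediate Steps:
U(q) = 9*q (U(q) = -9*q*(-1) = -(-9)*q = 9*q)
j(a) = (-36 + a)*(-34 + a) (j(a) = (a + 9*(-4))*(a - 34) = (a - 36)*(-34 + a) = (-36 + a)*(-34 + a))
j(-211) - 1*44352 = (1224 + (-211)² - 70*(-211)) - 1*44352 = (1224 + 44521 + 14770) - 44352 = 60515 - 44352 = 16163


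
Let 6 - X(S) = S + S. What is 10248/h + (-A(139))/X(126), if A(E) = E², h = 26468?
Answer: 128477309/1627782 ≈ 78.928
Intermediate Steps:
X(S) = 6 - 2*S (X(S) = 6 - (S + S) = 6 - 2*S)
10248/h + (-A(139))/X(126) = 10248/26468 + (-1*139²)/(6 - 2*126) = 10248*(1/26468) + (-1*19321)/(6 - 252) = 2562/6617 - 19321/(-246) = 2562/6617 - 19321*(-1/246) = 2562/6617 + 19321/246 = 128477309/1627782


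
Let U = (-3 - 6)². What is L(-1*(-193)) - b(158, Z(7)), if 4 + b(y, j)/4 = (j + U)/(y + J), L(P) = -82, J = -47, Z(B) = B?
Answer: -7678/111 ≈ -69.171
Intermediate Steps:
U = 81 (U = (-9)² = 81)
b(y, j) = -16 + 4*(81 + j)/(-47 + y) (b(y, j) = -16 + 4*((j + 81)/(y - 47)) = -16 + 4*((81 + j)/(-47 + y)) = -16 + 4*(81 + j)/(-47 + y))
L(-1*(-193)) - b(158, Z(7)) = -82 - 4*(269 + 7 - 4*158)/(-47 + 158) = -82 - 4*(269 + 7 - 632)/111 = -82 - 4*(-356)/111 = -82 - 1*(-1424/111) = -82 + 1424/111 = -7678/111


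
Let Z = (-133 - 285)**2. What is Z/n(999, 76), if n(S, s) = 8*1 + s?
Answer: 43681/21 ≈ 2080.0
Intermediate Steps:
n(S, s) = 8 + s
Z = 174724 (Z = (-418)**2 = 174724)
Z/n(999, 76) = 174724/(8 + 76) = 174724/84 = 174724*(1/84) = 43681/21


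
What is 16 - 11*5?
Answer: -39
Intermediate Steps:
16 - 11*5 = 16 - 55 = -39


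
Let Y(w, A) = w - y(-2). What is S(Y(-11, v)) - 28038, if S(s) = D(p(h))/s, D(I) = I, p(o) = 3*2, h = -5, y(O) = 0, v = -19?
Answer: -308424/11 ≈ -28039.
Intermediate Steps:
p(o) = 6
Y(w, A) = w (Y(w, A) = w - 1*0 = w + 0 = w)
S(s) = 6/s
S(Y(-11, v)) - 28038 = 6/(-11) - 28038 = 6*(-1/11) - 28038 = -6/11 - 28038 = -308424/11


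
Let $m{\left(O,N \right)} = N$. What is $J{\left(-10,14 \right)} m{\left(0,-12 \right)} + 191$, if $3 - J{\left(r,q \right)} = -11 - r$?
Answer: $143$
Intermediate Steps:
$J{\left(r,q \right)} = 14 + r$ ($J{\left(r,q \right)} = 3 - \left(-11 - r\right) = 3 + \left(11 + r\right) = 14 + r$)
$J{\left(-10,14 \right)} m{\left(0,-12 \right)} + 191 = \left(14 - 10\right) \left(-12\right) + 191 = 4 \left(-12\right) + 191 = -48 + 191 = 143$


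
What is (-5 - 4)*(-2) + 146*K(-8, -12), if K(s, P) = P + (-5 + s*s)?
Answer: 6880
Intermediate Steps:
K(s, P) = -5 + P + s**2 (K(s, P) = P + (-5 + s**2) = -5 + P + s**2)
(-5 - 4)*(-2) + 146*K(-8, -12) = (-5 - 4)*(-2) + 146*(-5 - 12 + (-8)**2) = -9*(-2) + 146*(-5 - 12 + 64) = 18 + 146*47 = 18 + 6862 = 6880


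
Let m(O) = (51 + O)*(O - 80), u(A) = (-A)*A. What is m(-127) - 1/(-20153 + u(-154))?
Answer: 690147109/43869 ≈ 15732.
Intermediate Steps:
u(A) = -A²
m(O) = (-80 + O)*(51 + O) (m(O) = (51 + O)*(-80 + O) = (-80 + O)*(51 + O))
m(-127) - 1/(-20153 + u(-154)) = (-4080 + (-127)² - 29*(-127)) - 1/(-20153 - 1*(-154)²) = (-4080 + 16129 + 3683) - 1/(-20153 - 1*23716) = 15732 - 1/(-20153 - 23716) = 15732 - 1/(-43869) = 15732 - 1*(-1/43869) = 15732 + 1/43869 = 690147109/43869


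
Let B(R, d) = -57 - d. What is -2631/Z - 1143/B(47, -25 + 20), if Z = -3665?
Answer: 4325907/190580 ≈ 22.699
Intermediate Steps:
-2631/Z - 1143/B(47, -25 + 20) = -2631/(-3665) - 1143/(-57 - (-25 + 20)) = -2631*(-1/3665) - 1143/(-57 - 1*(-5)) = 2631/3665 - 1143/(-57 + 5) = 2631/3665 - 1143/(-52) = 2631/3665 - 1143*(-1/52) = 2631/3665 + 1143/52 = 4325907/190580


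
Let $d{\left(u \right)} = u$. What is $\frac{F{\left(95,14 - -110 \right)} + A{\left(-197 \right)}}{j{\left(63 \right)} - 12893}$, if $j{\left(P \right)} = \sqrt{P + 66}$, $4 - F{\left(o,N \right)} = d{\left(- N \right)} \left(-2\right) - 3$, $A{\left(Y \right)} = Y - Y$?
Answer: $\frac{3107213}{166229320} + \frac{241 \sqrt{129}}{166229320} \approx 0.018709$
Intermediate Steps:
$A{\left(Y \right)} = 0$
$F{\left(o,N \right)} = 7 - 2 N$ ($F{\left(o,N \right)} = 4 - \left(- N \left(-2\right) - 3\right) = 4 - \left(2 N - 3\right) = 4 - \left(-3 + 2 N\right) = 7 - 2 N$)
$j{\left(P \right)} = \sqrt{66 + P}$
$\frac{F{\left(95,14 - -110 \right)} + A{\left(-197 \right)}}{j{\left(63 \right)} - 12893} = \frac{\left(7 - 2 \left(14 - -110\right)\right) + 0}{\sqrt{66 + 63} - 12893} = \frac{\left(7 - 2 \left(14 + 110\right)\right) + 0}{\sqrt{129} - 12893} = \frac{\left(7 - 248\right) + 0}{-12893 + \sqrt{129}} = \frac{-241 + 0}{-12893 + \sqrt{129}} = - \frac{241}{-12893 + \sqrt{129}}$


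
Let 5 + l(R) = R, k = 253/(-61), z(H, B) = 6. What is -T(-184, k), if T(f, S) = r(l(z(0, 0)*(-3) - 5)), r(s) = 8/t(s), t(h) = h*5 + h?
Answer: 1/21 ≈ 0.047619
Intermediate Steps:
t(h) = 6*h (t(h) = 5*h + h = 6*h)
k = -253/61 (k = 253*(-1/61) = -253/61 ≈ -4.1475)
l(R) = -5 + R
r(s) = 4/(3*s) (r(s) = 8/((6*s)) = 8*(1/(6*s)) = 4/(3*s))
T(f, S) = -1/21 (T(f, S) = 4/(3*(-5 + (6*(-3) - 5))) = 4/(3*(-5 + (-18 - 5))) = 4/(3*(-5 - 23)) = (4/3)/(-28) = (4/3)*(-1/28) = -1/21)
-T(-184, k) = -1*(-1/21) = 1/21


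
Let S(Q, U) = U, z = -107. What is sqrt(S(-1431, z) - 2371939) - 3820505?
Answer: -3820505 + I*sqrt(2372046) ≈ -3.8205e+6 + 1540.1*I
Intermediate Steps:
sqrt(S(-1431, z) - 2371939) - 3820505 = sqrt(-107 - 2371939) - 3820505 = sqrt(-2372046) - 3820505 = I*sqrt(2372046) - 3820505 = -3820505 + I*sqrt(2372046)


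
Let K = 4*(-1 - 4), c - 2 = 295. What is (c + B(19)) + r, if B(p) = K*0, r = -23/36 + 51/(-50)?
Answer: 265807/900 ≈ 295.34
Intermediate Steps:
c = 297 (c = 2 + 295 = 297)
K = -20 (K = 4*(-5) = -20)
r = -1493/900 (r = -23*1/36 + 51*(-1/50) = -23/36 - 51/50 = -1493/900 ≈ -1.6589)
B(p) = 0 (B(p) = -20*0 = 0)
(c + B(19)) + r = (297 + 0) - 1493/900 = 297 - 1493/900 = 265807/900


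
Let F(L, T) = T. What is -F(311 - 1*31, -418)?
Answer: 418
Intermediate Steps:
-F(311 - 1*31, -418) = -1*(-418) = 418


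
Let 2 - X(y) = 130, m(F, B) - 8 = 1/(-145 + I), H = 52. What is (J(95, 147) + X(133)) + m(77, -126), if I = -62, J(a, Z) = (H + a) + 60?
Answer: 18008/207 ≈ 86.995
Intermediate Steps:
J(a, Z) = 112 + a (J(a, Z) = (52 + a) + 60 = 112 + a)
m(F, B) = 1655/207 (m(F, B) = 8 + 1/(-145 - 62) = 8 + 1/(-207) = 8 - 1/207 = 1655/207)
X(y) = -128 (X(y) = 2 - 1*130 = 2 - 130 = -128)
(J(95, 147) + X(133)) + m(77, -126) = ((112 + 95) - 128) + 1655/207 = (207 - 128) + 1655/207 = 79 + 1655/207 = 18008/207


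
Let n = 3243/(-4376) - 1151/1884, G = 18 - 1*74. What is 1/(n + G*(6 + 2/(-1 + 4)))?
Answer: -687032/257420829 ≈ -0.0026689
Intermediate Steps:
G = -56 (G = 18 - 74 = -56)
n = -2786647/2061096 (n = 3243*(-1/4376) - 1151*1/1884 = -3243/4376 - 1151/1884 = -2786647/2061096 ≈ -1.3520)
1/(n + G*(6 + 2/(-1 + 4))) = 1/(-2786647/2061096 - 56*(6 + 2/(-1 + 4))) = 1/(-2786647/2061096 - 56*(6 + 2/3)) = 1/(-2786647/2061096 - 56*20/3) = 1/(-2786647/2061096 - 1120/3) = 1/(-257420829/687032) = -687032/257420829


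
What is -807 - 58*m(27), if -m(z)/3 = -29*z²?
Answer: -3679341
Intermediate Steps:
m(z) = 87*z² (m(z) = -(-87)*z² = 87*z²)
-807 - 58*m(27) = -807 - 5046*27² = -807 - 5046*729 = -807 - 58*63423 = -807 - 3678534 = -3679341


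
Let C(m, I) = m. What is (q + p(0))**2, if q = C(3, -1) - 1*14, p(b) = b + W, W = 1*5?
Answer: 36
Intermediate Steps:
W = 5
p(b) = 5 + b (p(b) = b + 5 = 5 + b)
q = -11 (q = 3 - 1*14 = 3 - 14 = -11)
(q + p(0))**2 = (-11 + (5 + 0))**2 = (-11 + 5)**2 = (-6)**2 = 36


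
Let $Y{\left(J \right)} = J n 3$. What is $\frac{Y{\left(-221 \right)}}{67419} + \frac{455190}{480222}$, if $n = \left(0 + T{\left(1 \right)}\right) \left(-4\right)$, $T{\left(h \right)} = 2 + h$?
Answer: $\frac{213019141}{199852389} \approx 1.0659$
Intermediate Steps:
$n = -12$ ($n = \left(0 + \left(2 + 1\right)\right) \left(-4\right) = \left(0 + 3\right) \left(-4\right) = 3 \left(-4\right) = -12$)
$Y{\left(J \right)} = - 36 J$ ($Y{\left(J \right)} = J \left(-12\right) 3 = - 12 J 3 = - 36 J$)
$\frac{Y{\left(-221 \right)}}{67419} + \frac{455190}{480222} = \frac{\left(-36\right) \left(-221\right)}{67419} + \frac{455190}{480222} = 7956 \cdot \frac{1}{67419} + 455190 \cdot \frac{1}{480222} = \frac{884}{7491} + \frac{75865}{80037} = \frac{213019141}{199852389}$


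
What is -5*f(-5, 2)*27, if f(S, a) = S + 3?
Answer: 270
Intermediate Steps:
f(S, a) = 3 + S
-5*f(-5, 2)*27 = -5*(3 - 5)*27 = -5*(-2)*27 = 10*27 = 270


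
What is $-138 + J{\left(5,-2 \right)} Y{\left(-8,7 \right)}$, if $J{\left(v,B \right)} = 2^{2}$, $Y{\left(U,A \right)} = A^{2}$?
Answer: $58$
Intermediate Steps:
$J{\left(v,B \right)} = 4$
$-138 + J{\left(5,-2 \right)} Y{\left(-8,7 \right)} = -138 + 4 \cdot 7^{2} = -138 + 4 \cdot 49 = -138 + 196 = 58$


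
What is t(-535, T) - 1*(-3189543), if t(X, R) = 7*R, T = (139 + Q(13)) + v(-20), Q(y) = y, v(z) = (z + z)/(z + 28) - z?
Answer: 3190712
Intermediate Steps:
v(z) = -z + 2*z/(28 + z) (v(z) = (2*z)/(28 + z) - z = 2*z/(28 + z) - z = -z + 2*z/(28 + z))
T = 167 (T = (139 + 13) - 1*(-20)*(26 - 20)/(28 - 20) = 152 - 1*(-20)*6/8 = 152 - 1*(-20)*⅛*6 = 152 + 15 = 167)
t(-535, T) - 1*(-3189543) = 7*167 - 1*(-3189543) = 1169 + 3189543 = 3190712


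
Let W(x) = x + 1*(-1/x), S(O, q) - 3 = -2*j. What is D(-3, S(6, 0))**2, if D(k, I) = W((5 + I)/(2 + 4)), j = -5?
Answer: 64/9 ≈ 7.1111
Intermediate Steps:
S(O, q) = 13 (S(O, q) = 3 - 2*(-5) = 3 + 10 = 13)
W(x) = x - 1/x
D(k, I) = 5/6 - 1/(5/6 + I/6) + I/6 (D(k, I) = (5 + I)/(2 + 4) - 1/((5 + I)/(2 + 4)) = (5 + I)/6 - 1/((5 + I)/6) = (5 + I)*(1/6) - 1/((5 + I)*(1/6)) = (5/6 + I/6) - 1/(5/6 + I/6) = 5/6 - 1/(5/6 + I/6) + I/6)
D(-3, S(6, 0))**2 = ((-36 + (5 + 13)**2)/(6*(5 + 13)))**2 = ((1/6)*(-36 + 18**2)/18)**2 = ((1/6)*(1/18)*(-36 + 324))**2 = ((1/6)*(1/18)*288)**2 = (8/3)**2 = 64/9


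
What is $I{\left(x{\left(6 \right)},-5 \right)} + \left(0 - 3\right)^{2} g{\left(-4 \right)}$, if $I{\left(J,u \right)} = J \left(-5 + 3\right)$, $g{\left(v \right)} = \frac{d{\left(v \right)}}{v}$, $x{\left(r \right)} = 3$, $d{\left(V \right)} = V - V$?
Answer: $-6$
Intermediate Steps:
$d{\left(V \right)} = 0$
$g{\left(v \right)} = 0$ ($g{\left(v \right)} = \frac{0}{v} = 0$)
$I{\left(J,u \right)} = - 2 J$ ($I{\left(J,u \right)} = J \left(-2\right) = - 2 J$)
$I{\left(x{\left(6 \right)},-5 \right)} + \left(0 - 3\right)^{2} g{\left(-4 \right)} = \left(-2\right) 3 + \left(0 - 3\right)^{2} \cdot 0 = -6 + \left(-3\right)^{2} \cdot 0 = -6 + 9 \cdot 0 = -6 + 0 = -6$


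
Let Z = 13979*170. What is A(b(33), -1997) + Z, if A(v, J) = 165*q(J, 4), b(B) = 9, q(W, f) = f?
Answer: 2377090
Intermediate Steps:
Z = 2376430
A(v, J) = 660 (A(v, J) = 165*4 = 660)
A(b(33), -1997) + Z = 660 + 2376430 = 2377090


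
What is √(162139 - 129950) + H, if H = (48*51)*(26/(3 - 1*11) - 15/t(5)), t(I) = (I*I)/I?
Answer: -15300 + √32189 ≈ -15121.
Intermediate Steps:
t(I) = I (t(I) = I²/I = I)
H = -15300 (H = (48*51)*(26/(3 - 1*11) - 15/5) = 2448*(26/(3 - 11) - 15*⅕) = 2448*(26/(-8) - 3) = 2448*(26*(-⅛) - 3) = 2448*(-13/4 - 3) = 2448*(-25/4) = -15300)
√(162139 - 129950) + H = √(162139 - 129950) - 15300 = √32189 - 15300 = -15300 + √32189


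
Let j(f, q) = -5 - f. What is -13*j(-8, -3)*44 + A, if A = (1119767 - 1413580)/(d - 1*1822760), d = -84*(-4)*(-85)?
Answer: -3176571307/1851320 ≈ -1715.8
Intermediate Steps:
d = -28560 (d = 336*(-85) = -28560)
A = 293813/1851320 (A = (1119767 - 1413580)/(-28560 - 1*1822760) = -293813/(-28560 - 1822760) = -293813/(-1851320) = -293813*(-1/1851320) = 293813/1851320 ≈ 0.15870)
-13*j(-8, -3)*44 + A = -13*(-5 - 1*(-8))*44 + 293813/1851320 = -13*(-5 + 8)*44 + 293813/1851320 = -13*3*44 + 293813/1851320 = -39*44 + 293813/1851320 = -1716 + 293813/1851320 = -3176571307/1851320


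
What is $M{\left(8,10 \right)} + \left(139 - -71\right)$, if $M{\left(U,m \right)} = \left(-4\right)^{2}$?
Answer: $226$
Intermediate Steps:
$M{\left(U,m \right)} = 16$
$M{\left(8,10 \right)} + \left(139 - -71\right) = 16 + \left(139 - -71\right) = 16 + \left(139 + 71\right) = 16 + 210 = 226$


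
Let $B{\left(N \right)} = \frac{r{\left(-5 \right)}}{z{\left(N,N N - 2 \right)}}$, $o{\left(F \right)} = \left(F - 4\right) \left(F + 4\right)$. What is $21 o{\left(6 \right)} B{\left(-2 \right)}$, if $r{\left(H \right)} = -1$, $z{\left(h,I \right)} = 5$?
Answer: $-84$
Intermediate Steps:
$o{\left(F \right)} = \left(-4 + F\right) \left(4 + F\right)$
$B{\left(N \right)} = - \frac{1}{5}$
$21 o{\left(6 \right)} B{\left(-2 \right)} = 21 \left(-16 + 6^{2}\right) \left(- \frac{1}{5}\right) = 21 \left(-16 + 36\right) \left(- \frac{1}{5}\right) = 21 \cdot 20 \left(- \frac{1}{5}\right) = 420 \left(- \frac{1}{5}\right) = -84$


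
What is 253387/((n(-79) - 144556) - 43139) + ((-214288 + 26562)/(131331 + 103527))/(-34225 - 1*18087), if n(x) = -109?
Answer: -389131247935081/288417450509448 ≈ -1.3492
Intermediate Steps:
253387/((n(-79) - 144556) - 43139) + ((-214288 + 26562)/(131331 + 103527))/(-34225 - 1*18087) = 253387/((-109 - 144556) - 43139) + ((-214288 + 26562)/(131331 + 103527))/(-34225 - 1*18087) = 253387/(-144665 - 43139) + (-187726/234858)/(-34225 - 18087) = 253387/(-187804) - 187726*1/234858/(-52312) = 253387*(-1/187804) - 93863/117429*(-1/52312) = -253387/187804 + 93863/6142945848 = -389131247935081/288417450509448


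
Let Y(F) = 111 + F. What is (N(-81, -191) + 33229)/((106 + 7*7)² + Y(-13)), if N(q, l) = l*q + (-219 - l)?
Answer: 16224/8041 ≈ 2.0177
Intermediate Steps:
N(q, l) = -219 - l + l*q
(N(-81, -191) + 33229)/((106 + 7*7)² + Y(-13)) = ((-219 - 1*(-191) - 191*(-81)) + 33229)/((106 + 7*7)² + (111 - 13)) = ((-219 + 191 + 15471) + 33229)/((106 + 49)² + 98) = (15443 + 33229)/(155² + 98) = 48672/(24025 + 98) = 48672/24123 = 48672*(1/24123) = 16224/8041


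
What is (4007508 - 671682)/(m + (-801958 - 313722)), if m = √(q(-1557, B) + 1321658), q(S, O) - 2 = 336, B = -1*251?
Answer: -310142862640/103728378367 - 555971*√330499/103728378367 ≈ -2.9930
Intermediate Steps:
B = -251
q(S, O) = 338 (q(S, O) = 2 + 336 = 338)
m = 2*√330499 (m = √(338 + 1321658) = √1321996 = 2*√330499 ≈ 1149.8)
(4007508 - 671682)/(m + (-801958 - 313722)) = (4007508 - 671682)/(2*√330499 + (-801958 - 313722)) = 3335826/(2*√330499 - 1115680) = 3335826/(-1115680 + 2*√330499)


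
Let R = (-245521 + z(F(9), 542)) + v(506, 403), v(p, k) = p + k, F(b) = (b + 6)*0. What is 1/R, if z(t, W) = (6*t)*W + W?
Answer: -1/244070 ≈ -4.0972e-6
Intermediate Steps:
F(b) = 0 (F(b) = (6 + b)*0 = 0)
z(t, W) = W + 6*W*t (z(t, W) = 6*W*t + W = W + 6*W*t)
v(p, k) = k + p
R = -244070 (R = (-245521 + 542*(1 + 6*0)) + (403 + 506) = (-245521 + 542*(1 + 0)) + 909 = (-245521 + 542*1) + 909 = (-245521 + 542) + 909 = -244979 + 909 = -244070)
1/R = 1/(-244070) = -1/244070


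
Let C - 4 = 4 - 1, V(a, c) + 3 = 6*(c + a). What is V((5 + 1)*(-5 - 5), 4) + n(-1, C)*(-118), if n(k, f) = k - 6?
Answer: 487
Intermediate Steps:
V(a, c) = -3 + 6*a + 6*c (V(a, c) = -3 + 6*(c + a) = -3 + 6*(a + c) = -3 + (6*a + 6*c) = -3 + 6*a + 6*c)
C = 7 (C = 4 + (4 - 1) = 4 + 3 = 7)
n(k, f) = -6 + k
V((5 + 1)*(-5 - 5), 4) + n(-1, C)*(-118) = (-3 + 6*((5 + 1)*(-5 - 5)) + 6*4) + (-6 - 1)*(-118) = (-3 + 6*(6*(-10)) + 24) - 7*(-118) = (-3 + 6*(-60) + 24) + 826 = (-3 - 360 + 24) + 826 = -339 + 826 = 487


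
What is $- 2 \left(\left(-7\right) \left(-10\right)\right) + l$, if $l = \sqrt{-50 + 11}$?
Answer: $-140 + i \sqrt{39} \approx -140.0 + 6.245 i$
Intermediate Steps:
$l = i \sqrt{39}$ ($l = \sqrt{-39} = i \sqrt{39} \approx 6.245 i$)
$- 2 \left(\left(-7\right) \left(-10\right)\right) + l = - 2 \left(\left(-7\right) \left(-10\right)\right) + i \sqrt{39} = \left(-2\right) 70 + i \sqrt{39} = -140 + i \sqrt{39}$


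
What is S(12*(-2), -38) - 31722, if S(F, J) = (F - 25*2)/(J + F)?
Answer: -983345/31 ≈ -31721.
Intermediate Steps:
S(F, J) = (-50 + F)/(F + J) (S(F, J) = (F - 50)/(F + J) = (-50 + F)/(F + J))
S(12*(-2), -38) - 31722 = (-50 + 12*(-2))/(12*(-2) - 38) - 31722 = (-50 - 24)/(-24 - 38) - 31722 = -74/(-62) - 31722 = -1/62*(-74) - 31722 = 37/31 - 31722 = -983345/31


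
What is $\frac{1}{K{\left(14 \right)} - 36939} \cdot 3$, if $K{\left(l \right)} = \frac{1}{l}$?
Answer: $- \frac{42}{517145} \approx -8.1215 \cdot 10^{-5}$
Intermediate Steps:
$\frac{1}{K{\left(14 \right)} - 36939} \cdot 3 = \frac{1}{\frac{1}{14} - 36939} \cdot 3 = \frac{1}{- \frac{517145}{14}} \cdot 3 = \left(- \frac{14}{517145}\right) 3 = - \frac{42}{517145}$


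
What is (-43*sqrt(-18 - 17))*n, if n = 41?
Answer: -1763*I*sqrt(35) ≈ -10430.0*I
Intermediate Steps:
(-43*sqrt(-18 - 17))*n = -43*sqrt(-18 - 17)*41 = -43*I*sqrt(35)*41 = -1763*I*sqrt(35)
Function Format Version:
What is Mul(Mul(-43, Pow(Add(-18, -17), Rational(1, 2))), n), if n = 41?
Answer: Mul(-1763, I, Pow(35, Rational(1, 2))) ≈ Mul(-10430., I)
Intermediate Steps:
Mul(Mul(-43, Pow(Add(-18, -17), Rational(1, 2))), n) = Mul(Mul(-43, Pow(Add(-18, -17), Rational(1, 2))), 41) = Mul(Mul(-43, Pow(-35, Rational(1, 2))), 41) = Mul(Mul(-43, Mul(I, Pow(35, Rational(1, 2)))), 41) = Mul(Mul(-43, I, Pow(35, Rational(1, 2))), 41) = Mul(-1763, I, Pow(35, Rational(1, 2)))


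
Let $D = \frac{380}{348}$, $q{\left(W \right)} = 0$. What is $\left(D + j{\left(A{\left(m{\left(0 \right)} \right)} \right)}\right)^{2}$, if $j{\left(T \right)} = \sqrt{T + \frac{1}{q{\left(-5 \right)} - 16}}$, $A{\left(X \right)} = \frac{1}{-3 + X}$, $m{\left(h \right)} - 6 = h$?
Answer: $\frac{177199}{121104} + \frac{95 \sqrt{39}}{522} \approx 2.5997$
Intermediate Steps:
$m{\left(h \right)} = 6 + h$
$j{\left(T \right)} = \sqrt{- \frac{1}{16} + T}$ ($j{\left(T \right)} = \sqrt{T + \frac{1}{0 - 16}} = \sqrt{T + \frac{1}{-16}} = \sqrt{T - \frac{1}{16}} = \sqrt{- \frac{1}{16} + T}$)
$D = \frac{95}{87}$ ($D = 380 \cdot \frac{1}{348} = \frac{95}{87} \approx 1.092$)
$\left(D + j{\left(A{\left(m{\left(0 \right)} \right)} \right)}\right)^{2} = \left(\frac{95}{87} + \frac{\sqrt{-1 + \frac{16}{-3 + \left(6 + 0\right)}}}{4}\right)^{2} = \left(\frac{95}{87} + \frac{\sqrt{-1 + \frac{16}{-3 + 6}}}{4}\right)^{2} = \left(\frac{95}{87} + \frac{\sqrt{-1 + \frac{16}{3}}}{4}\right)^{2} = \left(\frac{95}{87} + \frac{\sqrt{\frac{13}{3}}}{4}\right)^{2} = \left(\frac{95}{87} + \frac{\frac{1}{3} \sqrt{39}}{4}\right)^{2} = \left(\frac{95}{87} + \frac{\sqrt{39}}{12}\right)^{2}$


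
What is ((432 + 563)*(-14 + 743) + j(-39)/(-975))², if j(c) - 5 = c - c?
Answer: 20006468502962176/38025 ≈ 5.2614e+11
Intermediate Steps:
j(c) = 5 (j(c) = 5 + (c - c) = 5 + 0 = 5)
((432 + 563)*(-14 + 743) + j(-39)/(-975))² = ((432 + 563)*(-14 + 743) + 5/(-975))² = (995*729 + 5*(-1/975))² = (725355 - 1/195)² = (141444224/195)² = 20006468502962176/38025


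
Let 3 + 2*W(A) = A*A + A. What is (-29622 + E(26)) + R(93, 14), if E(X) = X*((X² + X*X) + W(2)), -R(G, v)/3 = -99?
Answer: 5866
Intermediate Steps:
W(A) = -3/2 + A/2 + A²/2 (W(A) = -3/2 + (A*A + A)/2 = -3/2 + (A² + A)/2 = -3/2 + (A + A²)/2 = -3/2 + (A/2 + A²/2) = -3/2 + A/2 + A²/2)
R(G, v) = 297 (R(G, v) = -3*(-99) = 297)
E(X) = X*(3/2 + 2*X²) (E(X) = X*((X² + X*X) + (-3/2 + (½)*2 + (½)*2²)) = X*((X² + X²) + (-3/2 + 1 + (½)*4)) = X*(2*X² + (-3/2 + 1 + 2)) = X*(2*X² + 3/2) = X*(3/2 + 2*X²))
(-29622 + E(26)) + R(93, 14) = (-29622 + (½)*26*(3 + 4*26²)) + 297 = (-29622 + (½)*26*(3 + 4*676)) + 297 = (-29622 + (½)*26*(3 + 2704)) + 297 = (-29622 + (½)*26*2707) + 297 = (-29622 + 35191) + 297 = 5569 + 297 = 5866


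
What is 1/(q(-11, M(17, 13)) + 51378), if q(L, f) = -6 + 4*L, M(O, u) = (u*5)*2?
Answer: 1/51328 ≈ 1.9483e-5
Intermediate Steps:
M(O, u) = 10*u (M(O, u) = (5*u)*2 = 10*u)
1/(q(-11, M(17, 13)) + 51378) = 1/((-6 + 4*(-11)) + 51378) = 1/((-6 - 44) + 51378) = 1/(-50 + 51378) = 1/51328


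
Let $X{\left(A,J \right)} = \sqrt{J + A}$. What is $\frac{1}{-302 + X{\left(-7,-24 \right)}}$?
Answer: $- \frac{302}{91235} - \frac{i \sqrt{31}}{91235} \approx -0.0033101 - 6.1027 \cdot 10^{-5} i$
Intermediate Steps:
$X{\left(A,J \right)} = \sqrt{A + J}$
$\frac{1}{-302 + X{\left(-7,-24 \right)}} = \frac{1}{-302 + \sqrt{-7 - 24}} = \frac{1}{-302 + \sqrt{-31}} = \frac{1}{-302 + i \sqrt{31}}$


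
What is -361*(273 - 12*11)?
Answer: -50901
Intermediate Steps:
-361*(273 - 12*11) = -361*(273 - 132) = -361*141 = -50901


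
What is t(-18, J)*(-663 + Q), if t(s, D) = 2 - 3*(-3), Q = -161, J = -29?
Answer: -9064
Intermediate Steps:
t(s, D) = 11 (t(s, D) = 2 + 9 = 11)
t(-18, J)*(-663 + Q) = 11*(-663 - 161) = 11*(-824) = -9064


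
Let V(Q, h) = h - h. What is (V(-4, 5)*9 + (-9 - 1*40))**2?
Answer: 2401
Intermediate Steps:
V(Q, h) = 0
(V(-4, 5)*9 + (-9 - 1*40))**2 = (0*9 + (-9 - 1*40))**2 = (0 + (-9 - 40))**2 = (0 - 49)**2 = (-49)**2 = 2401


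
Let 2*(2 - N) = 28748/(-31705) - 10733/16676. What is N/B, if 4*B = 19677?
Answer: 2934541733/5201738718330 ≈ 0.00056415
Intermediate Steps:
B = 19677/4 (B = (¼)*19677 = 19677/4 ≈ 4919.3)
N = 2934541733/1057425160 (N = 2 - (28748/(-31705) - 10733/16676)/2 = 2 - (28748*(-1/31705) - 10733*1/16676)/2 = 2 - (-28748/31705 - 10733/16676)/2 = 2 - ½*(-819691413/528712580) = 2 + 819691413/1057425160 = 2934541733/1057425160 ≈ 2.7752)
N/B = 2934541733/(1057425160*(19677/4)) = (2934541733/1057425160)*(4/19677) = 2934541733/5201738718330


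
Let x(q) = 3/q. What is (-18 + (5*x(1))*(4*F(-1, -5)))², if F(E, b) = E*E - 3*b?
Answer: 887364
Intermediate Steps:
F(E, b) = E² - 3*b
(-18 + (5*x(1))*(4*F(-1, -5)))² = (-18 + (5*(3/1))*(4*((-1)² - 3*(-5))))² = (-18 + (5*(3*1))*(4*(1 + 15)))² = (-18 + (5*3)*(4*16))² = (-18 + 15*64)² = (-18 + 960)² = 942² = 887364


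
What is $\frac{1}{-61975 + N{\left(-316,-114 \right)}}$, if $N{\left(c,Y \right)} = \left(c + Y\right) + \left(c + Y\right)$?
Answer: $- \frac{1}{62835} \approx -1.5915 \cdot 10^{-5}$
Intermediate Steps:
$N{\left(c,Y \right)} = 2 Y + 2 c$ ($N{\left(c,Y \right)} = \left(Y + c\right) + \left(Y + c\right) = 2 Y + 2 c$)
$\frac{1}{-61975 + N{\left(-316,-114 \right)}} = \frac{1}{-61975 + \left(2 \left(-114\right) + 2 \left(-316\right)\right)} = \frac{1}{-61975 - 860} = \frac{1}{-62835} = - \frac{1}{62835}$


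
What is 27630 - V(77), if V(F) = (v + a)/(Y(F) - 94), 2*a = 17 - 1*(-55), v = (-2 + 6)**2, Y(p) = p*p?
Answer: 161220998/5835 ≈ 27630.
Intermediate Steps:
Y(p) = p**2
v = 16 (v = 4**2 = 16)
a = 36 (a = (17 - 1*(-55))/2 = (17 + 55)/2 = (1/2)*72 = 36)
V(F) = 52/(-94 + F**2) (V(F) = (16 + 36)/(F**2 - 94) = 52/(-94 + F**2))
27630 - V(77) = 27630 - 52/(-94 + 77**2) = 27630 - 52/(-94 + 5929) = 27630 - 52/5835 = 161220998/5835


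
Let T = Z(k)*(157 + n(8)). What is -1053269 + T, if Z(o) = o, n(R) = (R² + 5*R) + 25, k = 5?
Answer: -1051839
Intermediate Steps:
n(R) = 25 + R² + 5*R
T = 1430 (T = 5*(157 + (25 + 8² + 5*8)) = 5*(157 + (25 + 64 + 40)) = 5*(157 + 129) = 5*286 = 1430)
-1053269 + T = -1053269 + 1430 = -1051839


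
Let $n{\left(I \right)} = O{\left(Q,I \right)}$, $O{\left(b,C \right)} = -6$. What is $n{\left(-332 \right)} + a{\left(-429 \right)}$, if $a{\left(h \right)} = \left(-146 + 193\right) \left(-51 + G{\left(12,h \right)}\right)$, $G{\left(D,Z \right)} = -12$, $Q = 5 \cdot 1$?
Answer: $-2967$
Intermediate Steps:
$Q = 5$
$a{\left(h \right)} = -2961$ ($a{\left(h \right)} = \left(-146 + 193\right) \left(-51 - 12\right) = 47 \left(-63\right) = -2961$)
$n{\left(I \right)} = -6$
$n{\left(-332 \right)} + a{\left(-429 \right)} = -6 - 2961 = -2967$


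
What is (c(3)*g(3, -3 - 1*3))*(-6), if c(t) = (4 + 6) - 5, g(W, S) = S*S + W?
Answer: -1170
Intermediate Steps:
g(W, S) = W + S**2 (g(W, S) = S**2 + W = W + S**2)
c(t) = 5 (c(t) = 10 - 5 = 5)
(c(3)*g(3, -3 - 1*3))*(-6) = (5*(3 + (-3 - 1*3)**2))*(-6) = (5*(3 + (-3 - 3)**2))*(-6) = (5*(3 + (-6)**2))*(-6) = (5*(3 + 36))*(-6) = (5*39)*(-6) = 195*(-6) = -1170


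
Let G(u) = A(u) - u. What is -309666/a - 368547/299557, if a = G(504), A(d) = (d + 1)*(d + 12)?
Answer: -31435474589/12984597722 ≈ -2.4210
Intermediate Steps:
A(d) = (1 + d)*(12 + d)
G(u) = 12 + u² + 12*u (G(u) = (12 + u² + 13*u) - u = 12 + u² + 12*u)
a = 260076 (a = 12 + 504² + 12*504 = 12 + 254016 + 6048 = 260076)
-309666/a - 368547/299557 = -309666/260076 - 368547/299557 = -309666*1/260076 - 368547*1/299557 = -51611/43346 - 368547/299557 = -31435474589/12984597722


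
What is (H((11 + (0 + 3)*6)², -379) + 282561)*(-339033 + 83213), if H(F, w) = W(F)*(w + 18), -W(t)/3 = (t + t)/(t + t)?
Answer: -72561808080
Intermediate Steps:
W(t) = -3 (W(t) = -3*(t + t)/(t + t) = -3*2*t/(2*t) = -3*2*t*1/(2*t) = -3*1 = -3)
H(F, w) = -54 - 3*w (H(F, w) = -3*(w + 18) = -3*(18 + w) = -54 - 3*w)
(H((11 + (0 + 3)*6)², -379) + 282561)*(-339033 + 83213) = ((-54 - 3*(-379)) + 282561)*(-339033 + 83213) = ((-54 + 1137) + 282561)*(-255820) = (1083 + 282561)*(-255820) = 283644*(-255820) = -72561808080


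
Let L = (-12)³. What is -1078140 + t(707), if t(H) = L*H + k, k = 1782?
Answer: -2298054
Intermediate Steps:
L = -1728
t(H) = 1782 - 1728*H (t(H) = -1728*H + 1782 = 1782 - 1728*H)
-1078140 + t(707) = -1078140 + (1782 - 1728*707) = -1078140 + (1782 - 1221696) = -1078140 - 1219914 = -2298054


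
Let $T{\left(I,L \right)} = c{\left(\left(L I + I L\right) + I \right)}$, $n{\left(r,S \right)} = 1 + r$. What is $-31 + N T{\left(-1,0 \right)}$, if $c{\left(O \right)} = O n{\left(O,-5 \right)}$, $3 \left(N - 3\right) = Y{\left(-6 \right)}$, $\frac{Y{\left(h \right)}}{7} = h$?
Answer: $-31$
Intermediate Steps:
$Y{\left(h \right)} = 7 h$
$N = -11$ ($N = 3 + \frac{7 \left(-6\right)}{3} = 3 + \frac{1}{3} \left(-42\right) = 3 - 14 = -11$)
$c{\left(O \right)} = O \left(1 + O\right)$
$T{\left(I,L \right)} = \left(I + 2 I L\right) \left(1 + I + 2 I L\right)$ ($T{\left(I,L \right)} = \left(\left(L I + I L\right) + I\right) \left(1 + \left(\left(L I + I L\right) + I\right)\right) = \left(\left(I L + I L\right) + I\right) \left(1 + \left(\left(I L + I L\right) + I\right)\right) = \left(2 I L + I\right) \left(1 + \left(2 I L + I\right)\right) = \left(I + 2 I L\right) \left(1 + \left(I + 2 I L\right)\right) = \left(I + 2 I L\right) \left(1 + I + 2 I L\right)$)
$-31 + N T{\left(-1,0 \right)} = -31 - 11 \left(- \left(1 + 2 \cdot 0\right) \left(1 - \left(1 + 2 \cdot 0\right)\right)\right) = -31 - 11 \left(- \left(1 + 0\right) \left(1 - \left(1 + 0\right)\right)\right) = -31 - 11 \left(\left(-1\right) 1 \left(1 - 1\right)\right) = -31 - 11 \left(\left(-1\right) 1 \cdot 0\right) = -31 - 0 = -31 + 0 = -31$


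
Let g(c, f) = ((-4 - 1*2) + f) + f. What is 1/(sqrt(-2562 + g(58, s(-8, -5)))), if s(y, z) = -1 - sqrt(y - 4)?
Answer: sqrt(2)/(2*sqrt(-1285 - 2*I*sqrt(3))) ≈ 2.6588e-5 + 0.019726*I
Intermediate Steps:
s(y, z) = -1 - sqrt(-4 + y)
g(c, f) = -6 + 2*f (g(c, f) = ((-4 - 2) + f) + f = (-6 + f) + f = -6 + 2*f)
1/(sqrt(-2562 + g(58, s(-8, -5)))) = 1/(sqrt(-2562 + (-6 + 2*(-1 - sqrt(-4 - 8))))) = 1/(sqrt(-2562 + (-6 + 2*(-1 - sqrt(-12))))) = 1/(sqrt(-2562 + (-6 + 2*(-1 - 2*I*sqrt(3))))) = 1/(sqrt(-2562 + (-6 + (-2 - 4*I*sqrt(3))))) = 1/(sqrt(-2562 + (-8 - 4*I*sqrt(3)))) = 1/(sqrt(-2570 - 4*I*sqrt(3))) = 1/sqrt(-2570 - 4*I*sqrt(3))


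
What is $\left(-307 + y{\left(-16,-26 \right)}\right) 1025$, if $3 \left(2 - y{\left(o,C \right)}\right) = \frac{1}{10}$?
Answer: $- \frac{1875955}{6} \approx -3.1266 \cdot 10^{5}$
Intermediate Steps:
$y{\left(o,C \right)} = \frac{59}{30}$ ($y{\left(o,C \right)} = 2 - \frac{1}{3 \cdot 10} = 2 - \frac{1}{30} = \frac{59}{30}$)
$\left(-307 + y{\left(-16,-26 \right)}\right) 1025 = \left(-307 + \frac{59}{30}\right) 1025 = \left(- \frac{9151}{30}\right) 1025 = - \frac{1875955}{6}$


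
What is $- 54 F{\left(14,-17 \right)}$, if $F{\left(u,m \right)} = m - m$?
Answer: $0$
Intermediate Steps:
$F{\left(u,m \right)} = 0$
$- 54 F{\left(14,-17 \right)} = \left(-54\right) 0 = 0$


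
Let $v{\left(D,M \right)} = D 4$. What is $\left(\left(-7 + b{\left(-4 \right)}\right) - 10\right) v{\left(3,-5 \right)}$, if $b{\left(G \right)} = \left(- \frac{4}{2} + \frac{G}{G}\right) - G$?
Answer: $-168$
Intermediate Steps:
$v{\left(D,M \right)} = 4 D$
$b{\left(G \right)} = -1 - G$ ($b{\left(G \right)} = \left(\left(-4\right) \frac{1}{2} + 1\right) - G = \left(-2 + 1\right) - G = -1 - G$)
$\left(\left(-7 + b{\left(-4 \right)}\right) - 10\right) v{\left(3,-5 \right)} = \left(\left(-7 - -3\right) - 10\right) 4 \cdot 3 = \left(\left(-7 + \left(-1 + 4\right)\right) - 10\right) 12 = \left(\left(-7 + 3\right) - 10\right) 12 = \left(-4 - 10\right) 12 = \left(-14\right) 12 = -168$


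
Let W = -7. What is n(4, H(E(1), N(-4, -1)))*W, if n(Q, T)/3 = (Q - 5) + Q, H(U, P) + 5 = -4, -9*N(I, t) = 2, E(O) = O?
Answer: -63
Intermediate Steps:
N(I, t) = -2/9 (N(I, t) = -⅑*2 = -2/9)
H(U, P) = -9 (H(U, P) = -5 - 4 = -9)
n(Q, T) = -15 + 6*Q (n(Q, T) = 3*((Q - 5) + Q) = 3*((-5 + Q) + Q) = 3*(-5 + 2*Q) = -15 + 6*Q)
n(4, H(E(1), N(-4, -1)))*W = (-15 + 6*4)*(-7) = (-15 + 24)*(-7) = 9*(-7) = -63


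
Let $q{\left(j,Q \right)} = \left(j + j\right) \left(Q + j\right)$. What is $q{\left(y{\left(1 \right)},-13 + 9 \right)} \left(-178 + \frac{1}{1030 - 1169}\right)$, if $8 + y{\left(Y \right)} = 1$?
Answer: $- \frac{3810422}{139} \approx -27413.0$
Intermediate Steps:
$y{\left(Y \right)} = -7$ ($y{\left(Y \right)} = -8 + 1 = -7$)
$q{\left(j,Q \right)} = 2 j \left(Q + j\right)$
$q{\left(y{\left(1 \right)},-13 + 9 \right)} \left(-178 + \frac{1}{1030 - 1169}\right) = 2 \left(-7\right) \left(\left(-13 + 9\right) - 7\right) \left(-178 + \frac{1}{1030 - 1169}\right) = 2 \left(-7\right) \left(-4 - 7\right) \left(-178 + \frac{1}{-139}\right) = 2 \left(-7\right) \left(-11\right) \left(-178 - \frac{1}{139}\right) = 154 \left(- \frac{24743}{139}\right) = - \frac{3810422}{139}$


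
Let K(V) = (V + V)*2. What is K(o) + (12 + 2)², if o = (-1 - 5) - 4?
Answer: 156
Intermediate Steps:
o = -10 (o = -6 - 4 = -10)
K(V) = 4*V (K(V) = (2*V)*2 = 4*V)
K(o) + (12 + 2)² = 4*(-10) + (12 + 2)² = -40 + 14² = -40 + 196 = 156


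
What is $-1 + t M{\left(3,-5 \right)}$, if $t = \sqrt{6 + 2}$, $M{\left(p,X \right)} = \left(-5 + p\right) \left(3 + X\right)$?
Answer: $-1 + 8 \sqrt{2} \approx 10.314$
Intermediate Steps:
$t = 2 \sqrt{2}$ ($t = \sqrt{8} = 2 \sqrt{2} \approx 2.8284$)
$-1 + t M{\left(3,-5 \right)} = -1 + 2 \sqrt{2} \left(-15 - -25 + 3 \cdot 3 - 15\right) = -1 + 2 \sqrt{2} \left(-15 + 25 + 9 - 15\right) = -1 + 2 \sqrt{2} \cdot 4 = -1 + 8 \sqrt{2}$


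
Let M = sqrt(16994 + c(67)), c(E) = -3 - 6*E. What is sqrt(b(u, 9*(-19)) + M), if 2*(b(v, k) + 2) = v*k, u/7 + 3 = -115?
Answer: sqrt(70621 + sqrt(16589)) ≈ 265.99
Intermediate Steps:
u = -826 (u = -21 + 7*(-115) = -21 - 805 = -826)
b(v, k) = -2 + k*v/2 (b(v, k) = -2 + (v*k)/2 = -2 + (k*v)/2 = -2 + k*v/2)
M = sqrt(16589) (M = sqrt(16994 + (-3 - 6*67)) = sqrt(16994 + (-3 - 402)) = sqrt(16994 - 405) = sqrt(16589) ≈ 128.80)
sqrt(b(u, 9*(-19)) + M) = sqrt((-2 + (1/2)*(9*(-19))*(-826)) + sqrt(16589)) = sqrt((-2 + (1/2)*(-171)*(-826)) + sqrt(16589)) = sqrt((-2 + 70623) + sqrt(16589)) = sqrt(70621 + sqrt(16589))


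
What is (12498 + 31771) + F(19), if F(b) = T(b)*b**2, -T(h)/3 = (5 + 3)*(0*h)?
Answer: 44269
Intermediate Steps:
T(h) = 0 (T(h) = -3*(5 + 3)*0*h = -24*0 = -3*0 = 0)
F(b) = 0 (F(b) = 0*b**2 = 0)
(12498 + 31771) + F(19) = (12498 + 31771) + 0 = 44269 + 0 = 44269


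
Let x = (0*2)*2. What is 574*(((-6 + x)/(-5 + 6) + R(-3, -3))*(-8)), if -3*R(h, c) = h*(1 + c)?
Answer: 36736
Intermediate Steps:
x = 0 (x = 0*2 = 0)
R(h, c) = -h*(1 + c)/3
574*(((-6 + x)/(-5 + 6) + R(-3, -3))*(-8)) = 574*(((-6 + 0)/(-5 + 6) - ⅓*(-3)*(1 - 3))*(-8)) = 574*((-6/1 - ⅓*(-3)*(-2))*(-8)) = 574*((-6*1 - 2)*(-8)) = 574*((-6 - 2)*(-8)) = 574*(-8*(-8)) = 574*64 = 36736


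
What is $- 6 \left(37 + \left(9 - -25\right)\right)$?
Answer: $-426$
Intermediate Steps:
$- 6 \left(37 + \left(9 - -25\right)\right) = - 6 \left(37 + \left(9 + 25\right)\right) = - 6 \left(37 + 34\right) = \left(-6\right) 71 = -426$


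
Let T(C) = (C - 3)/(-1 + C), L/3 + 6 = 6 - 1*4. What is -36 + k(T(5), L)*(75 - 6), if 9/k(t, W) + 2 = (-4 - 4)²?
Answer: -1611/62 ≈ -25.984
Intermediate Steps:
L = -12 (L = -18 + 3*(6 - 1*4) = -18 + 3*(6 - 4) = -18 + 3*2 = -18 + 6 = -12)
T(C) = (-3 + C)/(-1 + C)
k(t, W) = 9/62 (k(t, W) = 9/(-2 + (-4 - 4)²) = 9/(-2 + (-8)²) = 9/(-2 + 64) = 9/62)
-36 + k(T(5), L)*(75 - 6) = -36 + 9*(75 - 6)/62 = -36 + (9/62)*69 = -36 + 621/62 = -1611/62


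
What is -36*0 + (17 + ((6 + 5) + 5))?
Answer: 33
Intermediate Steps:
-36*0 + (17 + ((6 + 5) + 5)) = 0 + (17 + (11 + 5)) = 0 + (17 + 16) = 0 + 33 = 33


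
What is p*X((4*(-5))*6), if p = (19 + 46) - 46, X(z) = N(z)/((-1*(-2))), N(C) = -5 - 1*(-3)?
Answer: -19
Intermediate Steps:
N(C) = -2 (N(C) = -5 + 3 = -2)
X(z) = -1 (X(z) = -2/((-1*(-2))) = -2/2 = -2*½ = -1)
p = 19 (p = 65 - 46 = 19)
p*X((4*(-5))*6) = 19*(-1) = -19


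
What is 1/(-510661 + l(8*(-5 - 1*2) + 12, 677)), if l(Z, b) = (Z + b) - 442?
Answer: -1/510470 ≈ -1.9590e-6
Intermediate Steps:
l(Z, b) = -442 + Z + b
1/(-510661 + l(8*(-5 - 1*2) + 12, 677)) = 1/(-510661 + (-442 + (8*(-5 - 1*2) + 12) + 677)) = 1/(-510661 + (-442 + (8*(-5 - 2) + 12) + 677)) = 1/(-510661 + (-442 + (8*(-7) + 12) + 677)) = 1/(-510661 + (-442 + (-56 + 12) + 677)) = 1/(-510661 + (-442 - 44 + 677)) = 1/(-510661 + 191) = 1/(-510470) = -1/510470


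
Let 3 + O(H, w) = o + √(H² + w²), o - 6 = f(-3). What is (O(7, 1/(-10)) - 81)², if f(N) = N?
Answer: 661001/100 - 1053*√29/5 ≈ 5475.9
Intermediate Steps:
o = 3 (o = 6 - 3 = 3)
O(H, w) = √(H² + w²) (O(H, w) = -3 + (3 + √(H² + w²)) = √(H² + w²))
(O(7, 1/(-10)) - 81)² = (√(7² + (1/(-10))²) - 81)² = (√(49 + (-⅒)²) - 81)² = (√(49 + 1/100) - 81)² = (√(4901/100) - 81)² = (13*√29/10 - 81)² = (-81 + 13*√29/10)²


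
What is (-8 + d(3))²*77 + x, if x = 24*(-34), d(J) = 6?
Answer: -508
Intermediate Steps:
x = -816
(-8 + d(3))²*77 + x = (-8 + 6)²*77 - 816 = (-2)²*77 - 816 = 4*77 - 816 = 308 - 816 = -508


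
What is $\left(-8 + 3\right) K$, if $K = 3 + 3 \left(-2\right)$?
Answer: $15$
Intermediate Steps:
$K = -3$ ($K = 3 - 6 = -3$)
$\left(-8 + 3\right) K = \left(-8 + 3\right) \left(-3\right) = \left(-5\right) \left(-3\right) = 15$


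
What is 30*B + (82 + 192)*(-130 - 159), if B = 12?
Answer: -78826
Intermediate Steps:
30*B + (82 + 192)*(-130 - 159) = 30*12 + (82 + 192)*(-130 - 159) = 360 + 274*(-289) = 360 - 79186 = -78826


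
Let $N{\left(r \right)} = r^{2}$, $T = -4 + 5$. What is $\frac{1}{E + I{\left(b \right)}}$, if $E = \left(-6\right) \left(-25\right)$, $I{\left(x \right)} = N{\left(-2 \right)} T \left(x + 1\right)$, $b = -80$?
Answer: $- \frac{1}{166} \approx -0.0060241$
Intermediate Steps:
$T = 1$
$I{\left(x \right)} = 4 + 4 x$ ($I{\left(x \right)} = \left(-2\right)^{2} \cdot 1 \left(x + 1\right) = 4 \cdot 1 \left(1 + x\right) = 4 \left(1 + x\right) = 4 + 4 x$)
$E = 150$
$\frac{1}{E + I{\left(b \right)}} = \frac{1}{150 + \left(4 + 4 \left(-80\right)\right)} = \frac{1}{150 + \left(4 - 320\right)} = \frac{1}{150 - 316} = \frac{1}{-166} = - \frac{1}{166}$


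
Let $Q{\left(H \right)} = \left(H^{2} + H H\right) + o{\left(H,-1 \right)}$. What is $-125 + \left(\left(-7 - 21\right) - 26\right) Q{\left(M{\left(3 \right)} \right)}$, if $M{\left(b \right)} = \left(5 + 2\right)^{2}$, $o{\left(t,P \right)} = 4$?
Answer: $-259649$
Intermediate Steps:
$M{\left(b \right)} = 49$ ($M{\left(b \right)} = 7^{2} = 49$)
$Q{\left(H \right)} = 4 + 2 H^{2}$ ($Q{\left(H \right)} = \left(H^{2} + H H\right) + 4 = \left(H^{2} + H^{2}\right) + 4 = 2 H^{2} + 4 = 4 + 2 H^{2}$)
$-125 + \left(\left(-7 - 21\right) - 26\right) Q{\left(M{\left(3 \right)} \right)} = -125 + \left(\left(-7 - 21\right) - 26\right) \left(4 + 2 \cdot 49^{2}\right) = -125 + \left(-28 - 26\right) \left(4 + 2 \cdot 2401\right) = -125 - 54 \left(4 + 4802\right) = -125 - 259524 = -259649$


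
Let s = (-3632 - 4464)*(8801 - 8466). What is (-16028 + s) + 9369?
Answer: -2718819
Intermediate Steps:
s = -2712160 (s = -8096*335 = -2712160)
(-16028 + s) + 9369 = (-16028 - 2712160) + 9369 = -2728188 + 9369 = -2718819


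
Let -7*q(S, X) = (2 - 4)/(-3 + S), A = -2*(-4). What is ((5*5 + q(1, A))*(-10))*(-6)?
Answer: 10440/7 ≈ 1491.4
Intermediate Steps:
A = 8
q(S, X) = 2/(7*(-3 + S)) (q(S, X) = -(2 - 4)/(7*(-3 + S)) = -(-2)/(7*(-3 + S)) = 2/(7*(-3 + S)))
((5*5 + q(1, A))*(-10))*(-6) = ((5*5 + 2/(7*(-3 + 1)))*(-10))*(-6) = ((25 + (2/7)/(-2))*(-10))*(-6) = ((25 + (2/7)*(-½))*(-10))*(-6) = ((25 - ⅐)*(-10))*(-6) = ((174/7)*(-10))*(-6) = -1740/7*(-6) = 10440/7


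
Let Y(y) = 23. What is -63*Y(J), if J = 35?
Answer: -1449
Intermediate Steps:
-63*Y(J) = -63*23 = -1449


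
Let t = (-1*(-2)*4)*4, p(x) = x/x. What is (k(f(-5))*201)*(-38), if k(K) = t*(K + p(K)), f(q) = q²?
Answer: -6354816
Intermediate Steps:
p(x) = 1
t = 32 (t = (2*4)*4 = 8*4 = 32)
k(K) = 32 + 32*K (k(K) = 32*(K + 1) = 32*(1 + K) = 32 + 32*K)
(k(f(-5))*201)*(-38) = ((32 + 32*(-5)²)*201)*(-38) = ((32 + 32*25)*201)*(-38) = ((32 + 800)*201)*(-38) = (832*201)*(-38) = 167232*(-38) = -6354816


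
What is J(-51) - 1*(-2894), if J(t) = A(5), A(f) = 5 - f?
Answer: 2894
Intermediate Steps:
J(t) = 0 (J(t) = 5 - 1*5 = 5 - 5 = 0)
J(-51) - 1*(-2894) = 0 - 1*(-2894) = 0 + 2894 = 2894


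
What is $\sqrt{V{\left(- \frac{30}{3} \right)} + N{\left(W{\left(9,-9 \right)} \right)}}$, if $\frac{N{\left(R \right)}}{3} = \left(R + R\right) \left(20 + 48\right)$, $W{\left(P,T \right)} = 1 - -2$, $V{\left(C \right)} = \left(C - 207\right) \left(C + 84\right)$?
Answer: $i \sqrt{14834} \approx 121.79 i$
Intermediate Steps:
$V{\left(C \right)} = \left(-207 + C\right) \left(84 + C\right)$
$W{\left(P,T \right)} = 3$ ($W{\left(P,T \right)} = 1 + 2 = 3$)
$N{\left(R \right)} = 408 R$ ($N{\left(R \right)} = 3 \left(R + R\right) \left(20 + 48\right) = 3 \cdot 2 R 68 = 3 \cdot 136 R = 408 R$)
$\sqrt{V{\left(- \frac{30}{3} \right)} + N{\left(W{\left(9,-9 \right)} \right)}} = \sqrt{\left(-17388 + \left(- \frac{30}{3}\right)^{2} - 123 \left(- \frac{30}{3}\right)\right) + 408 \cdot 3} = \sqrt{\left(-17388 + \left(\left(-30\right) \frac{1}{3}\right)^{2} - 123 \left(\left(-30\right) \frac{1}{3}\right)\right) + 1224} = \sqrt{\left(-17388 + \left(-10\right)^{2} - -1230\right) + 1224} = \sqrt{\left(-17388 + 100 + 1230\right) + 1224} = \sqrt{-16058 + 1224} = \sqrt{-14834} = i \sqrt{14834}$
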